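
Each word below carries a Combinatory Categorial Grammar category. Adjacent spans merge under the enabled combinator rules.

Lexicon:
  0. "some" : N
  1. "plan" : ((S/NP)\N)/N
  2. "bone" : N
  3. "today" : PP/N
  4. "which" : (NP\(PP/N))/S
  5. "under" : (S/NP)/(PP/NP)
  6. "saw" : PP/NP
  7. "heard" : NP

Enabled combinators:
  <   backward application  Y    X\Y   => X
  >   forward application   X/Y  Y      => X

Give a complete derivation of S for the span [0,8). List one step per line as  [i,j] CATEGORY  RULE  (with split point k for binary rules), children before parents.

[0,8] S   >
  [0,3] S/NP   <
    [0,1] "some" : N
    [1,3] (S/NP)\N   >
      [1,2] "plan" : ((S/NP)\N)/N
      [2,3] "bone" : N
  [3,8] NP   <
    [3,4] "today" : PP/N
    [4,8] NP\(PP/N)   >
      [4,5] "which" : (NP\(PP/N))/S
      [5,8] S   >
        [5,7] S/NP   >
          [5,6] "under" : (S/NP)/(PP/NP)
          [6,7] "saw" : PP/NP
        [7,8] "heard" : NP

[0,1] N  lex  "some"
[1,2] ((S/NP)\N)/N  lex  "plan"
[2,3] N  lex  "bone"
[1,3] (S/NP)\N  >  k=2
[0,3] S/NP  <  k=1
[3,4] PP/N  lex  "today"
[4,5] (NP\(PP/N))/S  lex  "which"
[5,6] (S/NP)/(PP/NP)  lex  "under"
[6,7] PP/NP  lex  "saw"
[5,7] S/NP  >  k=6
[7,8] NP  lex  "heard"
[5,8] S  >  k=7
[4,8] NP\(PP/N)  >  k=5
[3,8] NP  <  k=4
[0,8] S  >  k=3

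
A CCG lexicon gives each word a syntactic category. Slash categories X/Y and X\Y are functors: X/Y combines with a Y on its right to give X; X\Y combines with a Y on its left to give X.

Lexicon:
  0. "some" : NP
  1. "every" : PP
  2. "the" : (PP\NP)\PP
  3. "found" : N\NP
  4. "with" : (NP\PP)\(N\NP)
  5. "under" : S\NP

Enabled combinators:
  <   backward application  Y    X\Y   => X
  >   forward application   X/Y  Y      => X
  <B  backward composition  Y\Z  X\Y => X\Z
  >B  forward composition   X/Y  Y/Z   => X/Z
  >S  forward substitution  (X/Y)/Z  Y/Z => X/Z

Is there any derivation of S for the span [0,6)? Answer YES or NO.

YES

[0,6] S   <
  [0,3] PP   <
    [0,1] "some" : NP
    [1,3] PP\NP   <
      [1,2] "every" : PP
      [2,3] "the" : (PP\NP)\PP
  [3,6] S\PP   <B
    [3,5] NP\PP   <
      [3,4] "found" : N\NP
      [4,5] "with" : (NP\PP)\(N\NP)
    [5,6] "under" : S\NP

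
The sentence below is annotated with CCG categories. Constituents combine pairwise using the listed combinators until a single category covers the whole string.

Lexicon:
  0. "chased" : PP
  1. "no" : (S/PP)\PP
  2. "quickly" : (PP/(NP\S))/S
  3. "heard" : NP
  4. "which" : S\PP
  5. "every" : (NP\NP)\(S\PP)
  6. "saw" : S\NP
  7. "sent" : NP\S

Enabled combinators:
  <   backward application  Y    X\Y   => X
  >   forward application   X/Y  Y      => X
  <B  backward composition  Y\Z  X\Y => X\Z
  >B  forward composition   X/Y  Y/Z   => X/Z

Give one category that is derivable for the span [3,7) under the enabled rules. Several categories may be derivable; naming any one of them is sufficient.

[0,8] S   >
  [0,2] S/PP   <
    [0,1] "chased" : PP
    [1,2] "no" : (S/PP)\PP
  [2,8] PP   >
    [2,7] PP/(NP\S)   >
      [2,3] "quickly" : (PP/(NP\S))/S
      [3,7] S   <
        [3,4] "heard" : NP
        [4,7] S\NP   <B
          [4,6] NP\NP   <
            [4,5] "which" : S\PP
            [5,6] "every" : (NP\NP)\(S\PP)
          [6,7] "saw" : S\NP
    [7,8] "sent" : NP\S

S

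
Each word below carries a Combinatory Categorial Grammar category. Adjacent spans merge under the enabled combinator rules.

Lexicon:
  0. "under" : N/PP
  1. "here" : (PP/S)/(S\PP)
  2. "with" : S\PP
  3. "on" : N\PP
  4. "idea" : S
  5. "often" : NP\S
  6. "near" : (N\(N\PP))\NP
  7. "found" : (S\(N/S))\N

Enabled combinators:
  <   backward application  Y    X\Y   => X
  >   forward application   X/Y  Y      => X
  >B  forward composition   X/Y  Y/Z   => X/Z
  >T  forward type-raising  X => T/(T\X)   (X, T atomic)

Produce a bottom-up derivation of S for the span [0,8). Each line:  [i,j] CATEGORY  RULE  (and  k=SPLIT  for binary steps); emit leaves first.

[0,1] N/PP  lex  "under"
[1,2] (PP/S)/(S\PP)  lex  "here"
[2,3] S\PP  lex  "with"
[1,3] PP/S  >  k=2
[0,3] N/S  >B  k=1
[3,4] N\PP  lex  "on"
[4,5] S  lex  "idea"
[4,5] NP/(NP\S)  >T
[5,6] NP\S  lex  "often"
[4,6] NP  >  k=5
[6,7] (N\(N\PP))\NP  lex  "near"
[4,7] N\(N\PP)  <  k=6
[3,7] N  <  k=4
[7,8] (S\(N/S))\N  lex  "found"
[3,8] S\(N/S)  <  k=7
[0,8] S  <  k=3

[0,8] S   <
  [0,3] N/S   >B
    [0,1] "under" : N/PP
    [1,3] PP/S   >
      [1,2] "here" : (PP/S)/(S\PP)
      [2,3] "with" : S\PP
  [3,8] S\(N/S)   <
    [3,7] N   <
      [3,4] "on" : N\PP
      [4,7] N\(N\PP)   <
        [4,6] NP   >
          [4,5] NP/(NP\S)   >T
            [4,5] "idea" : S
          [5,6] "often" : NP\S
        [6,7] "near" : (N\(N\PP))\NP
    [7,8] "found" : (S\(N/S))\N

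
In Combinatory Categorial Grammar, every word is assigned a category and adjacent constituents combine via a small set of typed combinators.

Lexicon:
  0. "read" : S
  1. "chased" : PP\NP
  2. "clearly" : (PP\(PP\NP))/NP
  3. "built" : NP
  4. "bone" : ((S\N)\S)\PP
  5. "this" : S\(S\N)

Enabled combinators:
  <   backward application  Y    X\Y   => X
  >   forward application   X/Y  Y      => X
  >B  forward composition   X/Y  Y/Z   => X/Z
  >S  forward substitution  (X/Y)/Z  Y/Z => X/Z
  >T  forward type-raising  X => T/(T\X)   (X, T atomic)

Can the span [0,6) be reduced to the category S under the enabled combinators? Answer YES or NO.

[0,6] S   <
  [0,5] S\N   <
    [0,1] "read" : S
    [1,5] (S\N)\S   <
      [1,4] PP   <
        [1,2] "chased" : PP\NP
        [2,4] PP\(PP\NP)   >
          [2,3] "clearly" : (PP\(PP\NP))/NP
          [3,4] "built" : NP
      [4,5] "bone" : ((S\N)\S)\PP
  [5,6] "this" : S\(S\N)

YES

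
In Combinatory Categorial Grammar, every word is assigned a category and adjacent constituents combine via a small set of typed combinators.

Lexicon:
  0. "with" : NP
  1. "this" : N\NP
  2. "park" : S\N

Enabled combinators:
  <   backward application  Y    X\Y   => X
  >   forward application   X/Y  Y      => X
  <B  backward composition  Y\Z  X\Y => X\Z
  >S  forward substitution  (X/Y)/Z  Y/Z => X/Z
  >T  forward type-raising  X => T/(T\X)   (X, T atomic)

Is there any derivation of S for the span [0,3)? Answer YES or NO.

YES

[0,3] S   <
  [0,1] "with" : NP
  [1,3] S\NP   <B
    [1,2] "this" : N\NP
    [2,3] "park" : S\N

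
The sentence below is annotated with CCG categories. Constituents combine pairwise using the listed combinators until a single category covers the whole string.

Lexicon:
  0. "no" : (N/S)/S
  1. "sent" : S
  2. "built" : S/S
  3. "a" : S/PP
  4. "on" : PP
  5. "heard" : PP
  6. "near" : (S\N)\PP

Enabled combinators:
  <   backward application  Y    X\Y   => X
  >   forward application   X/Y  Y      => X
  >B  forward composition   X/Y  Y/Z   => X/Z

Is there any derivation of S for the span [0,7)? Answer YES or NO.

YES

[0,7] S   <
  [0,5] N   >
    [0,4] N/PP   >B
      [0,2] N/S   >
        [0,1] "no" : (N/S)/S
        [1,2] "sent" : S
      [2,4] S/PP   >B
        [2,3] "built" : S/S
        [3,4] "a" : S/PP
    [4,5] "on" : PP
  [5,7] S\N   <
    [5,6] "heard" : PP
    [6,7] "near" : (S\N)\PP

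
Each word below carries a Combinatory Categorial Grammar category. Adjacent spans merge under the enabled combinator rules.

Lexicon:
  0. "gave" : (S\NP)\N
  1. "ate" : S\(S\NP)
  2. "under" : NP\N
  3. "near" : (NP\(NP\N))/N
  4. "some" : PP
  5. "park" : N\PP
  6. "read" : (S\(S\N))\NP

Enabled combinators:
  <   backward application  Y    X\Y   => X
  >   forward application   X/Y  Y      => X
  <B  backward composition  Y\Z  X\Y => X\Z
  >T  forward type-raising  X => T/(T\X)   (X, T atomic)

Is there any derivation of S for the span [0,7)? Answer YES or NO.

[0,7] S   <
  [0,2] S\N   <B
    [0,1] "gave" : (S\NP)\N
    [1,2] "ate" : S\(S\NP)
  [2,7] S\(S\N)   <
    [2,6] NP   <
      [2,3] "under" : NP\N
      [3,6] NP\(NP\N)   >
        [3,4] "near" : (NP\(NP\N))/N
        [4,6] N   <
          [4,5] "some" : PP
          [5,6] "park" : N\PP
    [6,7] "read" : (S\(S\N))\NP

YES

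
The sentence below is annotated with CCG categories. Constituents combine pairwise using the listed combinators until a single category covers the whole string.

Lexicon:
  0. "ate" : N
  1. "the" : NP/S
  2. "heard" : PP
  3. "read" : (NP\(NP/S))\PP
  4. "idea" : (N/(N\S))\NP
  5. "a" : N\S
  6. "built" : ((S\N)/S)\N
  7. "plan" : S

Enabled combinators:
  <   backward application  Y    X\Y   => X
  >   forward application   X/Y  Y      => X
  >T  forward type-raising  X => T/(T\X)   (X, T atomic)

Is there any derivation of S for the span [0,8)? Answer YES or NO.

YES

[0,8] S   >
  [0,1] S/(S\N)   >T
    [0,1] "ate" : N
  [1,8] S\N   >
    [1,7] (S\N)/S   <
      [1,6] N   >
        [1,5] N/(N\S)   <
          [1,4] NP   <
            [1,2] "the" : NP/S
            [2,4] NP\(NP/S)   <
              [2,3] "heard" : PP
              [3,4] "read" : (NP\(NP/S))\PP
          [4,5] "idea" : (N/(N\S))\NP
        [5,6] "a" : N\S
      [6,7] "built" : ((S\N)/S)\N
    [7,8] "plan" : S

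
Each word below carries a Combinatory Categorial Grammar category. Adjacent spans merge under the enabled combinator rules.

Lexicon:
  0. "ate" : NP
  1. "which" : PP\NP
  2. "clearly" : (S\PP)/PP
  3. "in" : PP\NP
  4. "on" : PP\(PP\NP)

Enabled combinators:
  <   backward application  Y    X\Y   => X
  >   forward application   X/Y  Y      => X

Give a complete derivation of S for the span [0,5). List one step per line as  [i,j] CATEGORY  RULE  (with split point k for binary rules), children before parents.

[0,5] S   <
  [0,2] PP   <
    [0,1] "ate" : NP
    [1,2] "which" : PP\NP
  [2,5] S\PP   >
    [2,3] "clearly" : (S\PP)/PP
    [3,5] PP   <
      [3,4] "in" : PP\NP
      [4,5] "on" : PP\(PP\NP)

[0,1] NP  lex  "ate"
[1,2] PP\NP  lex  "which"
[0,2] PP  <  k=1
[2,3] (S\PP)/PP  lex  "clearly"
[3,4] PP\NP  lex  "in"
[4,5] PP\(PP\NP)  lex  "on"
[3,5] PP  <  k=4
[2,5] S\PP  >  k=3
[0,5] S  <  k=2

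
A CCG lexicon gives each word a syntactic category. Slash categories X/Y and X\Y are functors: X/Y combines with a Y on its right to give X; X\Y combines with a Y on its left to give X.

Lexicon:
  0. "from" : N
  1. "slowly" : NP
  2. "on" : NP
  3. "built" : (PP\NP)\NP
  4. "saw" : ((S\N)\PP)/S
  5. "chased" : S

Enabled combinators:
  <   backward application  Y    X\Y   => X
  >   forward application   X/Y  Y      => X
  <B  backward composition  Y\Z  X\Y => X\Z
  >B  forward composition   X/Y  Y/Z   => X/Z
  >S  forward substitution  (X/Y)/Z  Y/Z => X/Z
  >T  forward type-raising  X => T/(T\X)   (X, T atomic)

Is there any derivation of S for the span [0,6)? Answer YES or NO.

[0,6] S   >
  [0,1] S/(S\N)   >T
    [0,1] "from" : N
  [1,6] S\N   <
    [1,4] PP   <
      [1,2] "slowly" : NP
      [2,4] PP\NP   <
        [2,3] "on" : NP
        [3,4] "built" : (PP\NP)\NP
    [4,6] (S\N)\PP   >
      [4,5] "saw" : ((S\N)\PP)/S
      [5,6] "chased" : S

YES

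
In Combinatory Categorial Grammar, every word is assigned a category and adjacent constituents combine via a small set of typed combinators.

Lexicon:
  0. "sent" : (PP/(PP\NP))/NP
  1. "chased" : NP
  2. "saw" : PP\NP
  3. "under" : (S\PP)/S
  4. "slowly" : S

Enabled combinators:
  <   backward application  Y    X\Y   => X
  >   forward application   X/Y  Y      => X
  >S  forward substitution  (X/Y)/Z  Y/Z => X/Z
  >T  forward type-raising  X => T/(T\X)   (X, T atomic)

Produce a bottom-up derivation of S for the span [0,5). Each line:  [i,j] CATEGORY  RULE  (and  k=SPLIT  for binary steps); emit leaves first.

[0,5] S   <
  [0,3] PP   >
    [0,2] PP/(PP\NP)   >
      [0,1] "sent" : (PP/(PP\NP))/NP
      [1,2] "chased" : NP
    [2,3] "saw" : PP\NP
  [3,5] S\PP   >
    [3,4] "under" : (S\PP)/S
    [4,5] "slowly" : S

[0,1] (PP/(PP\NP))/NP  lex  "sent"
[1,2] NP  lex  "chased"
[0,2] PP/(PP\NP)  >  k=1
[2,3] PP\NP  lex  "saw"
[0,3] PP  >  k=2
[3,4] (S\PP)/S  lex  "under"
[4,5] S  lex  "slowly"
[3,5] S\PP  >  k=4
[0,5] S  <  k=3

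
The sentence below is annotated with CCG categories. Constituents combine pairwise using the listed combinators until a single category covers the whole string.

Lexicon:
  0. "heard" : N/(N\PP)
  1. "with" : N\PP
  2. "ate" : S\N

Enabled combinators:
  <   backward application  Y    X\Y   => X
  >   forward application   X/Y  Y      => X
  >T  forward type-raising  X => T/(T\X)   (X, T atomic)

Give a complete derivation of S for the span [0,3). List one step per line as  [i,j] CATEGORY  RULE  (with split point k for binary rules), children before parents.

[0,3] S   <
  [0,2] N   >
    [0,1] "heard" : N/(N\PP)
    [1,2] "with" : N\PP
  [2,3] "ate" : S\N

[0,1] N/(N\PP)  lex  "heard"
[1,2] N\PP  lex  "with"
[0,2] N  >  k=1
[2,3] S\N  lex  "ate"
[0,3] S  <  k=2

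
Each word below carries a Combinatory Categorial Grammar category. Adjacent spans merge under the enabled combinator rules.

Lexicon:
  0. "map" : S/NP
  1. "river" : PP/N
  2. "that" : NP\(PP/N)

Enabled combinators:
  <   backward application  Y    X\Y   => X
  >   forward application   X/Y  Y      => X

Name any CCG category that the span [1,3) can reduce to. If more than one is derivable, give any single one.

NP

[0,3] S   >
  [0,1] "map" : S/NP
  [1,3] NP   <
    [1,2] "river" : PP/N
    [2,3] "that" : NP\(PP/N)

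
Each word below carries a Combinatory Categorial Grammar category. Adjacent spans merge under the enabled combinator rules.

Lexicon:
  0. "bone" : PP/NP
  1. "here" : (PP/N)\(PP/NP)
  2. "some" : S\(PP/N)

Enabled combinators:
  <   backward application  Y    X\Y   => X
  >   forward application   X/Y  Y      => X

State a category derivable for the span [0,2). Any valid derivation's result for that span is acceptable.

[0,3] S   <
  [0,2] PP/N   <
    [0,1] "bone" : PP/NP
    [1,2] "here" : (PP/N)\(PP/NP)
  [2,3] "some" : S\(PP/N)

PP/N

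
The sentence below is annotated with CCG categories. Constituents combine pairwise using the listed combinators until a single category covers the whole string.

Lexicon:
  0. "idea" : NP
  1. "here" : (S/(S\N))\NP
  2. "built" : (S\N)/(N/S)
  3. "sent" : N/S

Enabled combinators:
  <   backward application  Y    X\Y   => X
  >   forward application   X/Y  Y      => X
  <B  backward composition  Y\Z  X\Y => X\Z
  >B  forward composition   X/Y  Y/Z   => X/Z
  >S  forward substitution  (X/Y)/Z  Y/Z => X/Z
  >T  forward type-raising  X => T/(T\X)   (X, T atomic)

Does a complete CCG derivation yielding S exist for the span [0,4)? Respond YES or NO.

YES

[0,4] S   >
  [0,2] S/(S\N)   <
    [0,1] "idea" : NP
    [1,2] "here" : (S/(S\N))\NP
  [2,4] S\N   >
    [2,3] "built" : (S\N)/(N/S)
    [3,4] "sent" : N/S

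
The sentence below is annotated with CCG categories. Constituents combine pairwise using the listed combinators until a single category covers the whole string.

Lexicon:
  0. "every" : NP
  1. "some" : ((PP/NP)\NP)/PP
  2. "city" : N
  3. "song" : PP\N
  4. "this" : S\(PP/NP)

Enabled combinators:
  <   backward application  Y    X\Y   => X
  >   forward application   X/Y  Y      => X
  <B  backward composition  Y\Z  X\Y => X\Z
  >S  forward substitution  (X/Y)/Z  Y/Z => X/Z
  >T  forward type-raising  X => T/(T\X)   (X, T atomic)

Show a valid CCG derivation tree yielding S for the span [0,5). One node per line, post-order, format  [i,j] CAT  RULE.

[0,1] NP  lex  "every"
[1,2] ((PP/NP)\NP)/PP  lex  "some"
[2,3] N  lex  "city"
[3,4] PP\N  lex  "song"
[2,4] PP  <  k=3
[1,4] (PP/NP)\NP  >  k=2
[0,4] PP/NP  <  k=1
[4,5] S\(PP/NP)  lex  "this"
[0,5] S  <  k=4

[0,5] S   <
  [0,4] PP/NP   <
    [0,1] "every" : NP
    [1,4] (PP/NP)\NP   >
      [1,2] "some" : ((PP/NP)\NP)/PP
      [2,4] PP   <
        [2,3] "city" : N
        [3,4] "song" : PP\N
  [4,5] "this" : S\(PP/NP)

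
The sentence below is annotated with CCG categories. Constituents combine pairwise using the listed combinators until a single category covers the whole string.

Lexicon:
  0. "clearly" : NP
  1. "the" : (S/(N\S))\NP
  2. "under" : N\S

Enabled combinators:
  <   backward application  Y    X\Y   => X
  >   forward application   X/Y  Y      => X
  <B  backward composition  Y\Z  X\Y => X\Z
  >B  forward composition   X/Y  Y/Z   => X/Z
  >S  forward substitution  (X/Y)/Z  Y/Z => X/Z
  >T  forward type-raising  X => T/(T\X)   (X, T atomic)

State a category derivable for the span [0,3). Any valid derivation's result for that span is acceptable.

[0,3] S   >
  [0,2] S/(N\S)   <
    [0,1] "clearly" : NP
    [1,2] "the" : (S/(N\S))\NP
  [2,3] "under" : N\S

S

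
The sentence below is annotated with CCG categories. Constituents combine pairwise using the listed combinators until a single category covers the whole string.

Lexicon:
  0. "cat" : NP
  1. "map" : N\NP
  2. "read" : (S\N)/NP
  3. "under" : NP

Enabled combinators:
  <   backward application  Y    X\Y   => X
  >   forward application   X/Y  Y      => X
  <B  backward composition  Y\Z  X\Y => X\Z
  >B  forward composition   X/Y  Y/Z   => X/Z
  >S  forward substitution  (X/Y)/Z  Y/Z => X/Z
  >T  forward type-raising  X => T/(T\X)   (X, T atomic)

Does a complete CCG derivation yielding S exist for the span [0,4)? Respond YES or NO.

[0,4] S   <
  [0,2] N   <
    [0,1] "cat" : NP
    [1,2] "map" : N\NP
  [2,4] S\N   >
    [2,3] "read" : (S\N)/NP
    [3,4] "under" : NP

YES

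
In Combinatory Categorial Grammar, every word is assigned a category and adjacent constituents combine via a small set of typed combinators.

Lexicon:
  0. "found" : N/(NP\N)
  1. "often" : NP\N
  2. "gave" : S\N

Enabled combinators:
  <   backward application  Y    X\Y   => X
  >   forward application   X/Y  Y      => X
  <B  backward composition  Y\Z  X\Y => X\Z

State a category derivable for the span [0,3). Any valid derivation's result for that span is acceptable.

[0,3] S   <
  [0,2] N   >
    [0,1] "found" : N/(NP\N)
    [1,2] "often" : NP\N
  [2,3] "gave" : S\N

S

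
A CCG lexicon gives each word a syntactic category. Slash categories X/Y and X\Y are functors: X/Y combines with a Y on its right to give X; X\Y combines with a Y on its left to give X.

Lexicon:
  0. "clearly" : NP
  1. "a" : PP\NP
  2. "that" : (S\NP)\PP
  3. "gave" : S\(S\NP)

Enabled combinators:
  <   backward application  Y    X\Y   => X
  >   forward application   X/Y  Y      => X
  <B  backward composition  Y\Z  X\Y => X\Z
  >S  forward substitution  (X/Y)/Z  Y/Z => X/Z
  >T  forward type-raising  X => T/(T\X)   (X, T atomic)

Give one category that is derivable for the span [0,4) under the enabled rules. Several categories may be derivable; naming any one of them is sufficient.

[0,4] S   <
  [0,3] S\NP   <
    [0,2] PP   <
      [0,1] "clearly" : NP
      [1,2] "a" : PP\NP
    [2,3] "that" : (S\NP)\PP
  [3,4] "gave" : S\(S\NP)

S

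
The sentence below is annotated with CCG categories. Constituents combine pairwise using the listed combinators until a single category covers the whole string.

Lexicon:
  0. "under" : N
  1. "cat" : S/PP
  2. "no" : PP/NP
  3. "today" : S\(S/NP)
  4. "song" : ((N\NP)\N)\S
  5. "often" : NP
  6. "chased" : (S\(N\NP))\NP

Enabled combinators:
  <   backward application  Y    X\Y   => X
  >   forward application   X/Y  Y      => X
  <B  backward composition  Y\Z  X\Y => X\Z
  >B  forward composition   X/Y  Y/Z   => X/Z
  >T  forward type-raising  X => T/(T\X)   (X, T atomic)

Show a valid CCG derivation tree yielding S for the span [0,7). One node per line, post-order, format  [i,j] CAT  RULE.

[0,1] N  lex  "under"
[1,2] S/PP  lex  "cat"
[2,3] PP/NP  lex  "no"
[1,3] S/NP  >B  k=2
[3,4] S\(S/NP)  lex  "today"
[1,4] S  <  k=3
[4,5] ((N\NP)\N)\S  lex  "song"
[1,5] (N\NP)\N  <  k=4
[0,5] N\NP  <  k=1
[5,6] NP  lex  "often"
[6,7] (S\(N\NP))\NP  lex  "chased"
[5,7] S\(N\NP)  <  k=6
[0,7] S  <  k=5

[0,7] S   <
  [0,5] N\NP   <
    [0,1] "under" : N
    [1,5] (N\NP)\N   <
      [1,4] S   <
        [1,3] S/NP   >B
          [1,2] "cat" : S/PP
          [2,3] "no" : PP/NP
        [3,4] "today" : S\(S/NP)
      [4,5] "song" : ((N\NP)\N)\S
  [5,7] S\(N\NP)   <
    [5,6] "often" : NP
    [6,7] "chased" : (S\(N\NP))\NP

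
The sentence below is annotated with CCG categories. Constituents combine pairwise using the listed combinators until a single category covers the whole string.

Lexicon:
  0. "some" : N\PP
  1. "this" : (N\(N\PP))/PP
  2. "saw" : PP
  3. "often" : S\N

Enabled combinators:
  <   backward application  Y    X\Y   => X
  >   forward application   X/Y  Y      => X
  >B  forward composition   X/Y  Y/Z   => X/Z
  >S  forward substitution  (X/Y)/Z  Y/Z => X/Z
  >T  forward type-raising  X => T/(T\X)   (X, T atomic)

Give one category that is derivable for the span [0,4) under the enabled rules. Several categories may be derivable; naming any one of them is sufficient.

[0,4] S   <
  [0,3] N   <
    [0,1] "some" : N\PP
    [1,3] N\(N\PP)   >
      [1,2] "this" : (N\(N\PP))/PP
      [2,3] "saw" : PP
  [3,4] "often" : S\N

S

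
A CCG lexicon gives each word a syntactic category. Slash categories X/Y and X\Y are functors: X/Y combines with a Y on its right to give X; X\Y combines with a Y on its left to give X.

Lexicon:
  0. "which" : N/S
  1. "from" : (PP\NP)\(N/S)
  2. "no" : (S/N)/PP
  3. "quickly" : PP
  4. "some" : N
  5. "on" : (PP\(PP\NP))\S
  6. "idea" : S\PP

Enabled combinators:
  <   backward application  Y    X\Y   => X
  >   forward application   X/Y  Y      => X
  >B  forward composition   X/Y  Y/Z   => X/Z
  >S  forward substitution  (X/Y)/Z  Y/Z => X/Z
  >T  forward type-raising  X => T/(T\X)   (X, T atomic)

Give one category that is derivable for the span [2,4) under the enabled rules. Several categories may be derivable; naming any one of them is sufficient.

S/N

[0,7] S   <
  [0,6] PP   <
    [0,2] PP\NP   <
      [0,1] "which" : N/S
      [1,2] "from" : (PP\NP)\(N/S)
    [2,6] PP\(PP\NP)   <
      [2,5] S   >
        [2,4] S/N   >
          [2,3] "no" : (S/N)/PP
          [3,4] "quickly" : PP
        [4,5] "some" : N
      [5,6] "on" : (PP\(PP\NP))\S
  [6,7] "idea" : S\PP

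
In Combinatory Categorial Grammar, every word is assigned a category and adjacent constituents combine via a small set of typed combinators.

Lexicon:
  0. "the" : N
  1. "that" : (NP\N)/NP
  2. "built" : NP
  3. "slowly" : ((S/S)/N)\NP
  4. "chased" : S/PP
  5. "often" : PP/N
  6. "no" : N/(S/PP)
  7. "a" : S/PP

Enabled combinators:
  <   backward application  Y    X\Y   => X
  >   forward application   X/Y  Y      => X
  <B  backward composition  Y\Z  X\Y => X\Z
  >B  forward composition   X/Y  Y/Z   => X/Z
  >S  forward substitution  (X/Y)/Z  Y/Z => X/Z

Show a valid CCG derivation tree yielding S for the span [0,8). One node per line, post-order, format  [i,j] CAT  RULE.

[0,1] N  lex  "the"
[1,2] (NP\N)/NP  lex  "that"
[2,3] NP  lex  "built"
[1,3] NP\N  >  k=2
[0,3] NP  <  k=1
[3,4] ((S/S)/N)\NP  lex  "slowly"
[0,4] (S/S)/N  <  k=3
[4,5] S/PP  lex  "chased"
[5,6] PP/N  lex  "often"
[4,6] S/N  >B  k=5
[0,6] S/N  >S  k=4
[6,7] N/(S/PP)  lex  "no"
[7,8] S/PP  lex  "a"
[6,8] N  >  k=7
[0,8] S  >  k=6

[0,8] S   >
  [0,6] S/N   >S
    [0,4] (S/S)/N   <
      [0,3] NP   <
        [0,1] "the" : N
        [1,3] NP\N   >
          [1,2] "that" : (NP\N)/NP
          [2,3] "built" : NP
      [3,4] "slowly" : ((S/S)/N)\NP
    [4,6] S/N   >B
      [4,5] "chased" : S/PP
      [5,6] "often" : PP/N
  [6,8] N   >
    [6,7] "no" : N/(S/PP)
    [7,8] "a" : S/PP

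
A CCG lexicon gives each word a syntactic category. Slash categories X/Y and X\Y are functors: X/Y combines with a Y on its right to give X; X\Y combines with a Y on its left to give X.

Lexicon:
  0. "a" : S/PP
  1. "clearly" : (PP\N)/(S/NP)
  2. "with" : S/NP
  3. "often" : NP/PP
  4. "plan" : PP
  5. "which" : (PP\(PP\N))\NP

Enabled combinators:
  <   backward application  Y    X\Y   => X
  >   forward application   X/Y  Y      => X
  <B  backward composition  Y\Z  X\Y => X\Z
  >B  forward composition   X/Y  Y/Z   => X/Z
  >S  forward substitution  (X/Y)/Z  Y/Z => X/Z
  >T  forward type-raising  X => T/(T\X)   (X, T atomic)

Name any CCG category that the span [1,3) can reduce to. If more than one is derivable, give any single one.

[0,6] S   >
  [0,1] "a" : S/PP
  [1,6] PP   <
    [1,3] PP\N   >
      [1,2] "clearly" : (PP\N)/(S/NP)
      [2,3] "with" : S/NP
    [3,6] PP\(PP\N)   <
      [3,5] NP   >
        [3,4] "often" : NP/PP
        [4,5] "plan" : PP
      [5,6] "which" : (PP\(PP\N))\NP

PP\N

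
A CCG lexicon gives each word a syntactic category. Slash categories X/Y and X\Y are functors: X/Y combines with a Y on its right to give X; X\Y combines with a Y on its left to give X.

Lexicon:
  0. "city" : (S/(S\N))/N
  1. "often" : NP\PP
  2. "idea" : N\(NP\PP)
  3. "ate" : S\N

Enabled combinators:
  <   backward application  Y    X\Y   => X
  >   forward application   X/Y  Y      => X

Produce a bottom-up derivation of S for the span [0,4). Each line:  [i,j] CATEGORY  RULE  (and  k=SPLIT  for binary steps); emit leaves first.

[0,1] (S/(S\N))/N  lex  "city"
[1,2] NP\PP  lex  "often"
[2,3] N\(NP\PP)  lex  "idea"
[1,3] N  <  k=2
[0,3] S/(S\N)  >  k=1
[3,4] S\N  lex  "ate"
[0,4] S  >  k=3

[0,4] S   >
  [0,3] S/(S\N)   >
    [0,1] "city" : (S/(S\N))/N
    [1,3] N   <
      [1,2] "often" : NP\PP
      [2,3] "idea" : N\(NP\PP)
  [3,4] "ate" : S\N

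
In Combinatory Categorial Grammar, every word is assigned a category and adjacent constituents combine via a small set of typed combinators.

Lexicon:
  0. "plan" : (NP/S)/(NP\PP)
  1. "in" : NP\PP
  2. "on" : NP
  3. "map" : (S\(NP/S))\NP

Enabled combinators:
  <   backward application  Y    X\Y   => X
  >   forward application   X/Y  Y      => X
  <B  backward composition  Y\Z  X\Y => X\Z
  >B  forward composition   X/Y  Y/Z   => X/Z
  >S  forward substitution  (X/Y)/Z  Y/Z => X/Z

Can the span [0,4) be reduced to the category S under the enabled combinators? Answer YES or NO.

YES

[0,4] S   <
  [0,2] NP/S   >
    [0,1] "plan" : (NP/S)/(NP\PP)
    [1,2] "in" : NP\PP
  [2,4] S\(NP/S)   <
    [2,3] "on" : NP
    [3,4] "map" : (S\(NP/S))\NP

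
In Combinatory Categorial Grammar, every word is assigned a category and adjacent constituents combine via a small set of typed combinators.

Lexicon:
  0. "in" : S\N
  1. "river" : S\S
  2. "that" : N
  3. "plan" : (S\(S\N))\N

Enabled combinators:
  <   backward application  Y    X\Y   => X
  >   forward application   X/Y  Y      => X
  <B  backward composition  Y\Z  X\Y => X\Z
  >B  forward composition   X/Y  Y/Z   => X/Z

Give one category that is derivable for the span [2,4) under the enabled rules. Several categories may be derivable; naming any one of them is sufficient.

[0,4] S   <
  [0,2] S\N   <B
    [0,1] "in" : S\N
    [1,2] "river" : S\S
  [2,4] S\(S\N)   <
    [2,3] "that" : N
    [3,4] "plan" : (S\(S\N))\N

S\(S\N)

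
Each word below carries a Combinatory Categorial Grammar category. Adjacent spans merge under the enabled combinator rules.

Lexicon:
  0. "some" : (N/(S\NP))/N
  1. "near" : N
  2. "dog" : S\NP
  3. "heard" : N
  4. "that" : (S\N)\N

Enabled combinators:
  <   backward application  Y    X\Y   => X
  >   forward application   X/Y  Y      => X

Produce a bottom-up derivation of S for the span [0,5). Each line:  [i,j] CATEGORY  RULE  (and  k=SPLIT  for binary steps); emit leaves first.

[0,1] (N/(S\NP))/N  lex  "some"
[1,2] N  lex  "near"
[0,2] N/(S\NP)  >  k=1
[2,3] S\NP  lex  "dog"
[0,3] N  >  k=2
[3,4] N  lex  "heard"
[4,5] (S\N)\N  lex  "that"
[3,5] S\N  <  k=4
[0,5] S  <  k=3

[0,5] S   <
  [0,3] N   >
    [0,2] N/(S\NP)   >
      [0,1] "some" : (N/(S\NP))/N
      [1,2] "near" : N
    [2,3] "dog" : S\NP
  [3,5] S\N   <
    [3,4] "heard" : N
    [4,5] "that" : (S\N)\N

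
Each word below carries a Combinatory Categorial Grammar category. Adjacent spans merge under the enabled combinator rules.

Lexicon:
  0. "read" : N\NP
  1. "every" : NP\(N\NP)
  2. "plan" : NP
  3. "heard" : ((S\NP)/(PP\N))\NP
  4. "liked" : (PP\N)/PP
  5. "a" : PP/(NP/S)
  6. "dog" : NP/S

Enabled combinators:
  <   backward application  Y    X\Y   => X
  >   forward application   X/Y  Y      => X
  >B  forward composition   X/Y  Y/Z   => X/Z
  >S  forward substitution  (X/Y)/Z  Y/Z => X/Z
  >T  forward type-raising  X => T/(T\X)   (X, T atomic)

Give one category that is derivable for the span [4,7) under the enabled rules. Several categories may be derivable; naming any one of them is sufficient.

[0,7] S   <
  [0,2] NP   <
    [0,1] "read" : N\NP
    [1,2] "every" : NP\(N\NP)
  [2,7] S\NP   >
    [2,4] (S\NP)/(PP\N)   <
      [2,3] "plan" : NP
      [3,4] "heard" : ((S\NP)/(PP\N))\NP
    [4,7] PP\N   >
      [4,5] "liked" : (PP\N)/PP
      [5,7] PP   >
        [5,6] "a" : PP/(NP/S)
        [6,7] "dog" : NP/S

PP\N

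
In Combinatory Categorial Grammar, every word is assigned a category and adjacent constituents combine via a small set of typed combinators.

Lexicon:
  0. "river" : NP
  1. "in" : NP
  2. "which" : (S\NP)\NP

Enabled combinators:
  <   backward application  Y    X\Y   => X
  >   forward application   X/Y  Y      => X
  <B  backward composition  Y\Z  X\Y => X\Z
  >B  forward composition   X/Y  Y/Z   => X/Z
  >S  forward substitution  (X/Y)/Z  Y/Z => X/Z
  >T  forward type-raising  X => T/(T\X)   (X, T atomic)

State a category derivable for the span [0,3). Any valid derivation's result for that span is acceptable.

[0,3] S   <
  [0,1] "river" : NP
  [1,3] S\NP   <
    [1,2] "in" : NP
    [2,3] "which" : (S\NP)\NP

S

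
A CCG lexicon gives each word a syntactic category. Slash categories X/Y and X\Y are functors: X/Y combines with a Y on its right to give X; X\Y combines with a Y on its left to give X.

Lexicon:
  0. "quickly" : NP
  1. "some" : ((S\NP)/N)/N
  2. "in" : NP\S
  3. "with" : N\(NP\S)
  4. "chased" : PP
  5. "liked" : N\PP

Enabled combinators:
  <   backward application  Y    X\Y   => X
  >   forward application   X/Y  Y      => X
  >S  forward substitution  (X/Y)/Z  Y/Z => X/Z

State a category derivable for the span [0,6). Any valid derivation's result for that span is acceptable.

S

[0,6] S   <
  [0,1] "quickly" : NP
  [1,6] S\NP   >
    [1,4] (S\NP)/N   >
      [1,2] "some" : ((S\NP)/N)/N
      [2,4] N   <
        [2,3] "in" : NP\S
        [3,4] "with" : N\(NP\S)
    [4,6] N   <
      [4,5] "chased" : PP
      [5,6] "liked" : N\PP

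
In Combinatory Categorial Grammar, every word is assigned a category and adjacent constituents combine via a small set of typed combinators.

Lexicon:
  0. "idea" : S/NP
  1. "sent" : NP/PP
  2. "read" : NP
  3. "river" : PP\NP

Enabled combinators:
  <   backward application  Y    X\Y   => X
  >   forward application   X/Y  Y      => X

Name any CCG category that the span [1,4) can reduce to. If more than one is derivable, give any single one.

[0,4] S   >
  [0,1] "idea" : S/NP
  [1,4] NP   >
    [1,2] "sent" : NP/PP
    [2,4] PP   <
      [2,3] "read" : NP
      [3,4] "river" : PP\NP

NP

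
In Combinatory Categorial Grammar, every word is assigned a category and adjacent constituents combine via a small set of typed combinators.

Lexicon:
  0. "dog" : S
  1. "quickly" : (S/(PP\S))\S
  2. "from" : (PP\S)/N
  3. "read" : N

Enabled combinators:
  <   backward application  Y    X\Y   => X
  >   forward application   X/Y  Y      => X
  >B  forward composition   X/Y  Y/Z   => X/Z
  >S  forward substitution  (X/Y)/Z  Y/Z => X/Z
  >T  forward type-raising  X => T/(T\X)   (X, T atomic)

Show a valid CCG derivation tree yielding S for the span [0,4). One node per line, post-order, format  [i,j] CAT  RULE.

[0,1] S  lex  "dog"
[1,2] (S/(PP\S))\S  lex  "quickly"
[0,2] S/(PP\S)  <  k=1
[2,3] (PP\S)/N  lex  "from"
[3,4] N  lex  "read"
[2,4] PP\S  >  k=3
[0,4] S  >  k=2

[0,4] S   >
  [0,2] S/(PP\S)   <
    [0,1] "dog" : S
    [1,2] "quickly" : (S/(PP\S))\S
  [2,4] PP\S   >
    [2,3] "from" : (PP\S)/N
    [3,4] "read" : N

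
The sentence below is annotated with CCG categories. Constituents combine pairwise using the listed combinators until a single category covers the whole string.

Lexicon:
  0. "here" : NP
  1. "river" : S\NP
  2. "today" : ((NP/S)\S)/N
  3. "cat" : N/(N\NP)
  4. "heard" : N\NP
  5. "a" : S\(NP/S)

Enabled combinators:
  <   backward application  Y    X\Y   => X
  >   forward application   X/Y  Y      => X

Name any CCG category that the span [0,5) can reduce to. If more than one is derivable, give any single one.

[0,6] S   <
  [0,5] NP/S   <
    [0,2] S   <
      [0,1] "here" : NP
      [1,2] "river" : S\NP
    [2,5] (NP/S)\S   >
      [2,3] "today" : ((NP/S)\S)/N
      [3,5] N   >
        [3,4] "cat" : N/(N\NP)
        [4,5] "heard" : N\NP
  [5,6] "a" : S\(NP/S)

NP/S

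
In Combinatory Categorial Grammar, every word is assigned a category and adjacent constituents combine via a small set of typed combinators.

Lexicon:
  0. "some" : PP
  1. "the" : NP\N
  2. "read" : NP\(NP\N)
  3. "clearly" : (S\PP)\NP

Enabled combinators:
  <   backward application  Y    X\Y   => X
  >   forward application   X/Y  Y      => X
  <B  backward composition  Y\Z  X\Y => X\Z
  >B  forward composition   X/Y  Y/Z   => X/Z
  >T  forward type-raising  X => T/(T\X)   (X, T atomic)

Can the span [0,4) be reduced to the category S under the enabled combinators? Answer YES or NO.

YES

[0,4] S   <
  [0,1] "some" : PP
  [1,4] S\PP   <
    [1,3] NP   <
      [1,2] "the" : NP\N
      [2,3] "read" : NP\(NP\N)
    [3,4] "clearly" : (S\PP)\NP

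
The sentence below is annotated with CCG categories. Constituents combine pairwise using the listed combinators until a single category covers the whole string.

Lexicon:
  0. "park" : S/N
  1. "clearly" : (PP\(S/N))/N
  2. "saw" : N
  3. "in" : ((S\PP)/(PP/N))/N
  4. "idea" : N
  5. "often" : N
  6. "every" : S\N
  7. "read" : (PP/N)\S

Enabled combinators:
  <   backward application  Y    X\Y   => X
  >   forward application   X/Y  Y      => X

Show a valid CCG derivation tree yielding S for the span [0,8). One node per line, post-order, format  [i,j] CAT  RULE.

[0,1] S/N  lex  "park"
[1,2] (PP\(S/N))/N  lex  "clearly"
[2,3] N  lex  "saw"
[1,3] PP\(S/N)  >  k=2
[0,3] PP  <  k=1
[3,4] ((S\PP)/(PP/N))/N  lex  "in"
[4,5] N  lex  "idea"
[3,5] (S\PP)/(PP/N)  >  k=4
[5,6] N  lex  "often"
[6,7] S\N  lex  "every"
[5,7] S  <  k=6
[7,8] (PP/N)\S  lex  "read"
[5,8] PP/N  <  k=7
[3,8] S\PP  >  k=5
[0,8] S  <  k=3

[0,8] S   <
  [0,3] PP   <
    [0,1] "park" : S/N
    [1,3] PP\(S/N)   >
      [1,2] "clearly" : (PP\(S/N))/N
      [2,3] "saw" : N
  [3,8] S\PP   >
    [3,5] (S\PP)/(PP/N)   >
      [3,4] "in" : ((S\PP)/(PP/N))/N
      [4,5] "idea" : N
    [5,8] PP/N   <
      [5,7] S   <
        [5,6] "often" : N
        [6,7] "every" : S\N
      [7,8] "read" : (PP/N)\S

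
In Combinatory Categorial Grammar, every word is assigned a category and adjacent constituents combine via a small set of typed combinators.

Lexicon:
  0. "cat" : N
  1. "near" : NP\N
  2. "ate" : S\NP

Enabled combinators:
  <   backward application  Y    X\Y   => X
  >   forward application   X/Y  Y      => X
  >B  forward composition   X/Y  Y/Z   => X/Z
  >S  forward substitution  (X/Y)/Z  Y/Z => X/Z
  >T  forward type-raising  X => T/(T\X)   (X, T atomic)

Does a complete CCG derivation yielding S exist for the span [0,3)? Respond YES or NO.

YES

[0,3] S   <
  [0,2] NP   <
    [0,1] "cat" : N
    [1,2] "near" : NP\N
  [2,3] "ate" : S\NP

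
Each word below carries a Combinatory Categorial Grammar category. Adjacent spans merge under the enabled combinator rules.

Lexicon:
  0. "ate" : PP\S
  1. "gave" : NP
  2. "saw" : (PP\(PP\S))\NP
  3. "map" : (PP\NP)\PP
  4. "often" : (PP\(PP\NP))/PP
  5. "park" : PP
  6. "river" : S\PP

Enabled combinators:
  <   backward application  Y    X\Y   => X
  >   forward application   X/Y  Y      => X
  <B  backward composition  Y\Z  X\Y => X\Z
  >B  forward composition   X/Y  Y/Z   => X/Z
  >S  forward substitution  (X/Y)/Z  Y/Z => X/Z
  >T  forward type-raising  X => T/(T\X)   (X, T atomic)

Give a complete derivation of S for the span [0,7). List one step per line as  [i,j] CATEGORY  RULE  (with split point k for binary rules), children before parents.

[0,1] PP\S  lex  "ate"
[1,2] NP  lex  "gave"
[2,3] (PP\(PP\S))\NP  lex  "saw"
[1,3] PP\(PP\S)  <  k=2
[0,3] PP  <  k=1
[3,4] (PP\NP)\PP  lex  "map"
[0,4] PP\NP  <  k=3
[4,5] (PP\(PP\NP))/PP  lex  "often"
[5,6] PP  lex  "park"
[4,6] PP\(PP\NP)  >  k=5
[0,6] PP  <  k=4
[6,7] S\PP  lex  "river"
[0,7] S  <  k=6

[0,7] S   <
  [0,6] PP   <
    [0,4] PP\NP   <
      [0,3] PP   <
        [0,1] "ate" : PP\S
        [1,3] PP\(PP\S)   <
          [1,2] "gave" : NP
          [2,3] "saw" : (PP\(PP\S))\NP
      [3,4] "map" : (PP\NP)\PP
    [4,6] PP\(PP\NP)   >
      [4,5] "often" : (PP\(PP\NP))/PP
      [5,6] "park" : PP
  [6,7] "river" : S\PP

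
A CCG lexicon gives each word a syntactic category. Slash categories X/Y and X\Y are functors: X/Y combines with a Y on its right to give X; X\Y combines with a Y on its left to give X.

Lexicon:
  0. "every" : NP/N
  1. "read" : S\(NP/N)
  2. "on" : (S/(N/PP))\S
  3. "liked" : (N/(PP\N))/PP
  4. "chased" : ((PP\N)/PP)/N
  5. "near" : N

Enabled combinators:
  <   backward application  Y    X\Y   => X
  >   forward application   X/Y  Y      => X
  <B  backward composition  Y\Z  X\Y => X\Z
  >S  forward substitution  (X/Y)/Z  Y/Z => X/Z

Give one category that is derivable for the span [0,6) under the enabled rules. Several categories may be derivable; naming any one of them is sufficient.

[0,6] S   >
  [0,3] S/(N/PP)   <
    [0,2] S   <
      [0,1] "every" : NP/N
      [1,2] "read" : S\(NP/N)
    [2,3] "on" : (S/(N/PP))\S
  [3,6] N/PP   >S
    [3,4] "liked" : (N/(PP\N))/PP
    [4,6] (PP\N)/PP   >
      [4,5] "chased" : ((PP\N)/PP)/N
      [5,6] "near" : N

S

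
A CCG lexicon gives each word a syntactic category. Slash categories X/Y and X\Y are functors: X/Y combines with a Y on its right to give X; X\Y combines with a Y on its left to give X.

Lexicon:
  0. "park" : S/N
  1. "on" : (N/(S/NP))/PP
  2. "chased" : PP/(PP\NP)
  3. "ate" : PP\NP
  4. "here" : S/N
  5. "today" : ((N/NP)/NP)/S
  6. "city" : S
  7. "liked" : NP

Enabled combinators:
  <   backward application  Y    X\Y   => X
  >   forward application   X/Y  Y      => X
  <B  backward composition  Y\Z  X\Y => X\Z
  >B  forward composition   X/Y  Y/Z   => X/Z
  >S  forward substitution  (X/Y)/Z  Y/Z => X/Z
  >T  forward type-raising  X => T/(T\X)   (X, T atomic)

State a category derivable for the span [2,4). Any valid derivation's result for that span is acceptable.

PP

[0,8] S   >
  [0,1] "park" : S/N
  [1,8] N   >
    [1,4] N/(S/NP)   >
      [1,2] "on" : (N/(S/NP))/PP
      [2,4] PP   >
        [2,3] "chased" : PP/(PP\NP)
        [3,4] "ate" : PP\NP
    [4,8] S/NP   >B
      [4,5] "here" : S/N
      [5,8] N/NP   >
        [5,7] (N/NP)/NP   >
          [5,6] "today" : ((N/NP)/NP)/S
          [6,7] "city" : S
        [7,8] "liked" : NP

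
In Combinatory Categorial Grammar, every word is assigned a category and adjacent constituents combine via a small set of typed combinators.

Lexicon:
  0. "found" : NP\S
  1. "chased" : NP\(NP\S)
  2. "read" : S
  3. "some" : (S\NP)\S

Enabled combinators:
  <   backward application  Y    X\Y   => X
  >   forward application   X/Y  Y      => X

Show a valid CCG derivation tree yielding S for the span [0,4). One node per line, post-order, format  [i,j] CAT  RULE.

[0,1] NP\S  lex  "found"
[1,2] NP\(NP\S)  lex  "chased"
[0,2] NP  <  k=1
[2,3] S  lex  "read"
[3,4] (S\NP)\S  lex  "some"
[2,4] S\NP  <  k=3
[0,4] S  <  k=2

[0,4] S   <
  [0,2] NP   <
    [0,1] "found" : NP\S
    [1,2] "chased" : NP\(NP\S)
  [2,4] S\NP   <
    [2,3] "read" : S
    [3,4] "some" : (S\NP)\S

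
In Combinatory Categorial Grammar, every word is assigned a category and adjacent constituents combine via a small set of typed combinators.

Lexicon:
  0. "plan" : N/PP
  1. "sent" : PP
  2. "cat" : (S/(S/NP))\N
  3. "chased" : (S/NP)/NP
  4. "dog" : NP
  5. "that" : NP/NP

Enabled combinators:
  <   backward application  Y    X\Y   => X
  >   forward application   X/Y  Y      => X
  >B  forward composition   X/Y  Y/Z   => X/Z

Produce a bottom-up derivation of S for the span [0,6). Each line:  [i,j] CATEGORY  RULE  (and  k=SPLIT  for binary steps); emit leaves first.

[0,6] S   >
  [0,3] S/(S/NP)   <
    [0,2] N   >
      [0,1] "plan" : N/PP
      [1,2] "sent" : PP
    [2,3] "cat" : (S/(S/NP))\N
  [3,6] S/NP   >B
    [3,5] S/NP   >
      [3,4] "chased" : (S/NP)/NP
      [4,5] "dog" : NP
    [5,6] "that" : NP/NP

[0,1] N/PP  lex  "plan"
[1,2] PP  lex  "sent"
[0,2] N  >  k=1
[2,3] (S/(S/NP))\N  lex  "cat"
[0,3] S/(S/NP)  <  k=2
[3,4] (S/NP)/NP  lex  "chased"
[4,5] NP  lex  "dog"
[3,5] S/NP  >  k=4
[5,6] NP/NP  lex  "that"
[3,6] S/NP  >B  k=5
[0,6] S  >  k=3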